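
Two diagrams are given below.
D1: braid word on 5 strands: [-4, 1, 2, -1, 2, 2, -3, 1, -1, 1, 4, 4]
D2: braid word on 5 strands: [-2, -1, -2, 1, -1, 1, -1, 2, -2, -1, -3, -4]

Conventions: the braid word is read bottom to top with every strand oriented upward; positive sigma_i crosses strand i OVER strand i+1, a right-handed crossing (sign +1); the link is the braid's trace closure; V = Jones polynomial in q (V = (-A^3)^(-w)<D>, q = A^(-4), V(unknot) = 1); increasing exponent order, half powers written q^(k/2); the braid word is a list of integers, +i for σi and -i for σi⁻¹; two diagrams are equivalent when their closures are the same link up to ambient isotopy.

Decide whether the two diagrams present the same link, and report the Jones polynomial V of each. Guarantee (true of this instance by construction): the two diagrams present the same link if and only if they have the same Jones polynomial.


same link: no
V(D1) = q - q^2 + 2q^3 - q^4 + q^5 - q^6  [12 crossings, <D> = -A^-12 + A^-8 - A^-4 + 2 - A^4 + A^8, w = +4]
V(D2) = -q^-4 + q^-3 + q^-1  [12 crossings, <D> = A^-14 + A^-6 - A^-2, w = -6]
insight: 2 classes among 2 diagrams; unequal V(q) rules out equality


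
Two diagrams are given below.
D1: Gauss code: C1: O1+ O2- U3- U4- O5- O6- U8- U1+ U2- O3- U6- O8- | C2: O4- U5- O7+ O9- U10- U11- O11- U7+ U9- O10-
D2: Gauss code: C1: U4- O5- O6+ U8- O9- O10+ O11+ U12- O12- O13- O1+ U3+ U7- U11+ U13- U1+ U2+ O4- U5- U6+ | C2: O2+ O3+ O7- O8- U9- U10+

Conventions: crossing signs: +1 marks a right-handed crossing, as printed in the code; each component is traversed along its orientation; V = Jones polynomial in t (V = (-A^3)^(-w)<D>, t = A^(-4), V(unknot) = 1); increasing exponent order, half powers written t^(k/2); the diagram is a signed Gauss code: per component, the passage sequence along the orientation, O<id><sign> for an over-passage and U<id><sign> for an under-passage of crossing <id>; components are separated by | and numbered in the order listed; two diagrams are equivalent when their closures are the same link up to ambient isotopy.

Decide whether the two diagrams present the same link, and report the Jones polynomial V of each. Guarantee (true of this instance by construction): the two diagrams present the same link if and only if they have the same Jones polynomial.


same link: no
V(D1) = t^(-13/2) - t^(-11/2) + t^(-9/2) - 2t^(-7/2) - t^(-3/2)  [11 crossings, <D> = A^-15 + 2A^-7 - A^-3 + A - A^5, w = -7]
V(D2) = -t^(-1/2) - t^(1/2)  [13 crossings, <D> = A^-5 + A^-1, w = -1]
insight: 2 values of V(t) split the 2 diagrams


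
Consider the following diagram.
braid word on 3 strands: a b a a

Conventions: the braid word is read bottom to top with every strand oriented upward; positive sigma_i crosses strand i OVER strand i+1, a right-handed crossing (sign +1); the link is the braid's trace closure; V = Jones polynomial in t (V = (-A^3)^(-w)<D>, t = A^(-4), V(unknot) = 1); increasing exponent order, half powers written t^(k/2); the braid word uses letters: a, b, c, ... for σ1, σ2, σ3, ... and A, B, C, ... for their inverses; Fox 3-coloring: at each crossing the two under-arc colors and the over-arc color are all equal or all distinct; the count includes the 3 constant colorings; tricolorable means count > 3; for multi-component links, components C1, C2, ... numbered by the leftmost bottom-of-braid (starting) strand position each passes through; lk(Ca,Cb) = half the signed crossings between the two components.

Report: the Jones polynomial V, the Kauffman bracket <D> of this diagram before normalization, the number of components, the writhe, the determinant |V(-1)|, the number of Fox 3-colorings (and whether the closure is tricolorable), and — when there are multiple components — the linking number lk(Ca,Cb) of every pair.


V = t + t^3 - t^4
<D> = -A^-4 + 1 + A^8 (w = +4)
1 component over 4 crossings, w = +4
9 Fox colorings among 3^4, |V(-1)| = 3: tricolorable
why: |V(-1)| = 3: so tricolorable, since 3 divides 3


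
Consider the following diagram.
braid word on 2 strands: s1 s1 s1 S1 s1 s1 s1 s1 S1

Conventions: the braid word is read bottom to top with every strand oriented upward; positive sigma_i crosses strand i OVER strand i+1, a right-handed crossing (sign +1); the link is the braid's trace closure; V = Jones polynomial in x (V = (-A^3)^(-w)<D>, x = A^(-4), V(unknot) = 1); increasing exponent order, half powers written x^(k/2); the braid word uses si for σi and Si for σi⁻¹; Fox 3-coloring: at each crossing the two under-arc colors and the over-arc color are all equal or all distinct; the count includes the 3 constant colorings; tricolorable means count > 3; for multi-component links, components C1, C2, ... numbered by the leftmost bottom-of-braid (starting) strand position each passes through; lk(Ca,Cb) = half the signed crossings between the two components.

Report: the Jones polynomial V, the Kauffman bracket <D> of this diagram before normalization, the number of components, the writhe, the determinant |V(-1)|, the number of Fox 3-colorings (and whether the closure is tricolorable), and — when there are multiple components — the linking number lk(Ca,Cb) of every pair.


Jones polynomial: V(x) = x^2 + x^4 - x^5 + x^6 - x^7
<D> = A^-13 - A^-9 + A^-5 - A^-1 - A^7; writhe +5
components 1, writhe +5 (9 crossings)
3-colorings: 3 of 3^9, det 5 — not tricolorable
note: inverse pairs cancel, leaving σ1 σ1 σ1 σ1 σ1


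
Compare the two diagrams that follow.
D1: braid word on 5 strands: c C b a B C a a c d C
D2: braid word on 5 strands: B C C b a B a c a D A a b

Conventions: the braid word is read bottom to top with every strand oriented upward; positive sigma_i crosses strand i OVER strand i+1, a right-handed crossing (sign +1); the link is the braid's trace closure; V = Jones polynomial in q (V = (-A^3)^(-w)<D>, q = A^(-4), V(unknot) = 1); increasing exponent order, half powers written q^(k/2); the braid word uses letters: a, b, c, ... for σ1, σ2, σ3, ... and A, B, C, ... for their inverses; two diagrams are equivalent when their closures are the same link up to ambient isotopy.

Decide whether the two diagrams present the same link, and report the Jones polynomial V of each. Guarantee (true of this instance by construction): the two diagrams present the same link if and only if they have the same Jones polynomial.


same link: yes
V(D1) = -q^(1/2) - q^(5/2)  [11 crossings, <D> = A^-1 + A^7, w = +3]
V(D2) = -q^(1/2) - q^(5/2)  (w +1, c 13, <D> = A^-7 + A)
note: from 11 to 13 crossings by R-moves: one link, two diagrams


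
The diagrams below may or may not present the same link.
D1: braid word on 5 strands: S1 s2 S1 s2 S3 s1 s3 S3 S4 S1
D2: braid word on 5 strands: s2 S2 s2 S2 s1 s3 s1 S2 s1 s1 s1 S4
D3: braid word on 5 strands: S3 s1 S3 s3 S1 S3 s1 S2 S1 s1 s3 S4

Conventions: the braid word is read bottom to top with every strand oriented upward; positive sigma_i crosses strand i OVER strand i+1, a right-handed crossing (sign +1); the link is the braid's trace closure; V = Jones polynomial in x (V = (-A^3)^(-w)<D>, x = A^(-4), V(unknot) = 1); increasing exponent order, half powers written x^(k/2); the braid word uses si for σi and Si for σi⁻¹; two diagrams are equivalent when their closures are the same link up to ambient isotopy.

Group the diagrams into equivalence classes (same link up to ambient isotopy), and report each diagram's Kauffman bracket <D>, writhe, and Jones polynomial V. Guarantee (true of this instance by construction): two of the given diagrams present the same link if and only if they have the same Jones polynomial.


equivalence classes: {D1} | {D2} | {D3}
D1 (bracket A^-14 - A^-10 + A^-6 - A^-2 + A^2; 10 crossings at w = -2): V = x^-2 - x^-1 + 1 - x + x^2
D2 (bracket -A^-16 + A^-12 - A^-8 + A^-4 + A^4; 12 crossings at w = +4): V = x^2 + x^4 - x^5 + x^6 - x^7
V(D3) = 1  (w -2, c 12, <D> = A^-6)
observation: 3 values of V(x) split the 3 diagrams


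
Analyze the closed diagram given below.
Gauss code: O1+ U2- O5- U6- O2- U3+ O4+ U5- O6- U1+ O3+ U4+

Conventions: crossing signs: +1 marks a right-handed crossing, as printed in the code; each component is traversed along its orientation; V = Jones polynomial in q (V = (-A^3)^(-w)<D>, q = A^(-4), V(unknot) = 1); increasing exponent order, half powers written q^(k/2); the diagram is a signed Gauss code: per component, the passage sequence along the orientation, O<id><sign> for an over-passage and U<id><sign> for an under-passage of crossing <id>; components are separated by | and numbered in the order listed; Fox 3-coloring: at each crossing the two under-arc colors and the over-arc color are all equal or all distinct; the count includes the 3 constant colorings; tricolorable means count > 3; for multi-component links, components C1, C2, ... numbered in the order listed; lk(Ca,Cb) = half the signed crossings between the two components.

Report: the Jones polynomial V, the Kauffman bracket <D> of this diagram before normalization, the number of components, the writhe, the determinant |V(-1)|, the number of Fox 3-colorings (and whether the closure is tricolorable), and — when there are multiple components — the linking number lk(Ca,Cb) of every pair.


V(q) = -q^-3 + 2q^-2 - 2q^-1 + 3 - 2q + 2q^2 - q^3
bracket: -A^-12 + 2A^-8 - 2A^-4 + 3 - 2A^4 + 2A^8 - A^12, w = 0
1 component, writhe 0, over 6 crossings
det 13, colorings 3 of 3^6 — not tricolorable
observation: palindromic: swapping q for 1/q fixes V


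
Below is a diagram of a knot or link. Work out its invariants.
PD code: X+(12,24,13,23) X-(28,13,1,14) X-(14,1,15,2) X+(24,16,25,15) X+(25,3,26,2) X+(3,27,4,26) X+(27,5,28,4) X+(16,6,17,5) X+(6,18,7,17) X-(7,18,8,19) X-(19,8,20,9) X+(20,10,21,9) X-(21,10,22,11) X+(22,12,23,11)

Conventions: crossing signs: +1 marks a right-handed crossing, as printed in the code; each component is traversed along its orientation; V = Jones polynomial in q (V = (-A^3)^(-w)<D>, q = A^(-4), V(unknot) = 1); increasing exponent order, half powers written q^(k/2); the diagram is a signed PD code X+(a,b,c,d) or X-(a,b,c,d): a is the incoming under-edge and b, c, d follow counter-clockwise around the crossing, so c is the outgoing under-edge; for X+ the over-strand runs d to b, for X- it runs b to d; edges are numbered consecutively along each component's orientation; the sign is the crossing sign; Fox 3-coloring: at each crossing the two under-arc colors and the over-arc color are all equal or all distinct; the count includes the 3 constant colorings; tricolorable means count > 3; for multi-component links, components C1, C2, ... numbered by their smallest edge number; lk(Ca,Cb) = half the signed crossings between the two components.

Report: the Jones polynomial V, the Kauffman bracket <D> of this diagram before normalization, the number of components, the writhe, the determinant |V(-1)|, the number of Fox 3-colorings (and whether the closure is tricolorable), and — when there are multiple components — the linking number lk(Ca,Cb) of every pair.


V(q) = 2q - 2q^2 + 3q^3 - 3q^4 + 2q^5 - 2q^6 + q^7
bracket: A^-16 - 2A^-12 + 2A^-8 - 3A^-4 + 3 - 2A^4 + 2A^8, w = +4
1 component, writhe +4, over 14 crossings
det 15, colorings 9 of 3^14 — tricolorable
observation: w = +4 (over 14 crossings) is diagram-only; (-A^3)^(-4) removes it from V


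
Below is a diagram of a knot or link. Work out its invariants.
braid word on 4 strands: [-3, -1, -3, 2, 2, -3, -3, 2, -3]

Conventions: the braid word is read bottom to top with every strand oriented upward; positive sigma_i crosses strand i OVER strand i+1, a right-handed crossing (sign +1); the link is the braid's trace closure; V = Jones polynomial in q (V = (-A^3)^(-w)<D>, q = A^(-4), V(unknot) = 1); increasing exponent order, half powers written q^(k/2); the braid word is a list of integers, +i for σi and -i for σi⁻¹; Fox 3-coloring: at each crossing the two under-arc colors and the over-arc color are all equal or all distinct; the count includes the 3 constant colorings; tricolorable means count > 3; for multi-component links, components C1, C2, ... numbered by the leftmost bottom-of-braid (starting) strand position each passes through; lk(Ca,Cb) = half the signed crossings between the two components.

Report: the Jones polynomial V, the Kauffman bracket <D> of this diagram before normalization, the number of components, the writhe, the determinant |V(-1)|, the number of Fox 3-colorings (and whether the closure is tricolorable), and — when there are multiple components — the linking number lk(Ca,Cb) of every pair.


V = -q^-6 + 2q^-5 - 4q^-4 + 5q^-3 - 4q^-2 + 5q^-1 - 3 + 2q - q^2
<D> = A^-17 - 2A^-13 + 3A^-9 - 5A^-5 + 4A^-1 - 5A^3 + 4A^7 - 2A^11 + A^15 (w = -3)
1 component over 9 crossings, w = -3
9 Fox colorings among 3^9, |V(-1)| = 27: tricolorable
why: w = -3 shifts under R1 moves; the (-A^3)^(3) factor cancels that in V


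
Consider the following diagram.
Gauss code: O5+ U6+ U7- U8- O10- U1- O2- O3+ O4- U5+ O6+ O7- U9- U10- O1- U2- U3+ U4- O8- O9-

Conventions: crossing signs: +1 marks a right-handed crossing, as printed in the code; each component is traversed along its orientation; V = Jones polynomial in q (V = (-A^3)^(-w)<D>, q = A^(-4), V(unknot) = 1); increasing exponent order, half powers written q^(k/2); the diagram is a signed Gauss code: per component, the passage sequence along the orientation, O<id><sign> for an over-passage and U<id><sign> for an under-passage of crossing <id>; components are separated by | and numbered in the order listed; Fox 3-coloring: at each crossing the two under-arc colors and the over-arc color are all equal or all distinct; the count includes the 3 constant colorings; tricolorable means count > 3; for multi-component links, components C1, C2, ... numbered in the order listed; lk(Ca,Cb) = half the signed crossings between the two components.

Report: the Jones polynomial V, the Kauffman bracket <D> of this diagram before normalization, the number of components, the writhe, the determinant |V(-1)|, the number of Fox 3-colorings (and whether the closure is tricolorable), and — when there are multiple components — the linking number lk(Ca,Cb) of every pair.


V(q) = -q^-4 + q^-3 + q^-1
bracket: A^-8 + 1 - A^4, w = -4
1 component, writhe -4, over 10 crossings
det 3, colorings 9 of 3^10 — tricolorable
observation: V spans 3 powers of q: at least 3 crossings in any diagram


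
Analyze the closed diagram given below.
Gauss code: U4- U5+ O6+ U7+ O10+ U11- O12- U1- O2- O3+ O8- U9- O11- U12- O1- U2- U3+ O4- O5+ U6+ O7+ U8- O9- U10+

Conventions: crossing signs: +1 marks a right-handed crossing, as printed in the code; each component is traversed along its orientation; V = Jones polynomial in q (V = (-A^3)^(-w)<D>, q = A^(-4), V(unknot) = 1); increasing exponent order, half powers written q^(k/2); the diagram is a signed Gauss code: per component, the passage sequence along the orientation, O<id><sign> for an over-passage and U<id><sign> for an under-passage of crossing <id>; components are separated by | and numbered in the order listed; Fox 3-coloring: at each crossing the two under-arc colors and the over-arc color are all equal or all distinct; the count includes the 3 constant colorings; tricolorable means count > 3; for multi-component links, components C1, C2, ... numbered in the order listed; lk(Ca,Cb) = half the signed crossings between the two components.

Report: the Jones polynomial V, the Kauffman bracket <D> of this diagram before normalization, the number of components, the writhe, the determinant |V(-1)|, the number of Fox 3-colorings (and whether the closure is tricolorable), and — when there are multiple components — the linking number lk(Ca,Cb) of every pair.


V = -q^-6 + 2q^-5 - 4q^-4 + 5q^-3 - 4q^-2 + 5q^-1 - 3 + 2q - q^2
<D> = -A^-14 + 2A^-10 - 3A^-6 + 5A^-2 - 4A^2 + 5A^6 - 4A^10 + 2A^14 - A^18 (w = -2)
1 component over 12 crossings, w = -2
9 Fox colorings among 3^12, |V(-1)| = 27: tricolorable
why: w = -2 shifts under R1 moves; the (-A^3)^(2) factor cancels that in V


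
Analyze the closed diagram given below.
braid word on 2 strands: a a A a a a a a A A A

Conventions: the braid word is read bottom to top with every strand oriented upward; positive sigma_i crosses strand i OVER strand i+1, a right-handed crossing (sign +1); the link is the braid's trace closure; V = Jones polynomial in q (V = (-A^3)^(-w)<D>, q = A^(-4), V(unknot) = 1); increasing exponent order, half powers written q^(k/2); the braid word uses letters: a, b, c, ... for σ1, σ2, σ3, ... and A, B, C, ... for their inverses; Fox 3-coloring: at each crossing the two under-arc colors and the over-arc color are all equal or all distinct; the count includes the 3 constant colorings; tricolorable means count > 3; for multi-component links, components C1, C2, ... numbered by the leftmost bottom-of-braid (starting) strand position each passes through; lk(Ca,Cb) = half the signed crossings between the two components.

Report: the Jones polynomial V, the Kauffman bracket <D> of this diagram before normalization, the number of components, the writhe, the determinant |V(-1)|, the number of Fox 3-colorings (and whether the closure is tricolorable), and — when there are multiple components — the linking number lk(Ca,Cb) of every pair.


Jones polynomial: V(q) = q + q^3 - q^4
<D> = A^-7 - A^-3 - A^5; writhe +3
components 1, writhe +3 (11 crossings)
3-colorings: 9 of 3^11, det 3 — tricolorable
note: |V(-1)| = 3: so tricolorable, since 3 divides 3


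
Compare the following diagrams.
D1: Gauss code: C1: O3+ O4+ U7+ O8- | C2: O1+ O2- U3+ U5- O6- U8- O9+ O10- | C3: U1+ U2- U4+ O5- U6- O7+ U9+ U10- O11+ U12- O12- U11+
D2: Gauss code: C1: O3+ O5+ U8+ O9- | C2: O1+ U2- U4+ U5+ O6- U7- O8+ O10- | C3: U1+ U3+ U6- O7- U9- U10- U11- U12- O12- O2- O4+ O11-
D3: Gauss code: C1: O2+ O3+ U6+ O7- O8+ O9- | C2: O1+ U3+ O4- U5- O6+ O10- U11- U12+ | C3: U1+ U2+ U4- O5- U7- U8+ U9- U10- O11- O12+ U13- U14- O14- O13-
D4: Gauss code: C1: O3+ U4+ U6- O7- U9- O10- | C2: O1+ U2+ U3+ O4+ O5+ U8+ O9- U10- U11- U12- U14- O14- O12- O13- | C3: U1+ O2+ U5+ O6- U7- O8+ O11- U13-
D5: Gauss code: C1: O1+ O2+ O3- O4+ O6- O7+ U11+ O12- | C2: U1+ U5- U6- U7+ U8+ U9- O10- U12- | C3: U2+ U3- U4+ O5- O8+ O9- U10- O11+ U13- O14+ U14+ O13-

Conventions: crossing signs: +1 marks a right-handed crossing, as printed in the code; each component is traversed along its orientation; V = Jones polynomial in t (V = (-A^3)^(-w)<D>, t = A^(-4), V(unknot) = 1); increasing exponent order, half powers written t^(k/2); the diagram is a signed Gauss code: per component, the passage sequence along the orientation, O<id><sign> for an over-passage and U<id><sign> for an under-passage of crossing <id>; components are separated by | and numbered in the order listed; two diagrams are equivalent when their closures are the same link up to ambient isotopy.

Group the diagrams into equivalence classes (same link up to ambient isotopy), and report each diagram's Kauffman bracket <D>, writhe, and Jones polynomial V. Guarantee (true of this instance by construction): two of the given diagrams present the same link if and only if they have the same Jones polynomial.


equivalence classes: {D1, D2, D3, D4, D5}
D1 (bracket A^-8 + 2 + A^8; 12 crossings at w = 0): V = t^-2 + 2 + t^2
V(D2) = t^-2 + 2 + t^2  [12 crossings, <D> = A^-14 + 2A^-6 + A^2, w = -2]
V(D3) = t^-2 + 2 + t^2  [14 crossings, <D> = A^-14 + 2A^-6 + A^2, w = -2]
V(D4) = t^-2 + 2 + t^2  [14 crossings, <D> = A^-14 + 2A^-6 + A^2, w = -2]
V(D5) = t^-2 + 2 + t^2  [14 crossings, <D> = A^-8 + 2 + A^8, w = 0]
observation: one V(t) for all 5 diagrams — one class (guaranteed)


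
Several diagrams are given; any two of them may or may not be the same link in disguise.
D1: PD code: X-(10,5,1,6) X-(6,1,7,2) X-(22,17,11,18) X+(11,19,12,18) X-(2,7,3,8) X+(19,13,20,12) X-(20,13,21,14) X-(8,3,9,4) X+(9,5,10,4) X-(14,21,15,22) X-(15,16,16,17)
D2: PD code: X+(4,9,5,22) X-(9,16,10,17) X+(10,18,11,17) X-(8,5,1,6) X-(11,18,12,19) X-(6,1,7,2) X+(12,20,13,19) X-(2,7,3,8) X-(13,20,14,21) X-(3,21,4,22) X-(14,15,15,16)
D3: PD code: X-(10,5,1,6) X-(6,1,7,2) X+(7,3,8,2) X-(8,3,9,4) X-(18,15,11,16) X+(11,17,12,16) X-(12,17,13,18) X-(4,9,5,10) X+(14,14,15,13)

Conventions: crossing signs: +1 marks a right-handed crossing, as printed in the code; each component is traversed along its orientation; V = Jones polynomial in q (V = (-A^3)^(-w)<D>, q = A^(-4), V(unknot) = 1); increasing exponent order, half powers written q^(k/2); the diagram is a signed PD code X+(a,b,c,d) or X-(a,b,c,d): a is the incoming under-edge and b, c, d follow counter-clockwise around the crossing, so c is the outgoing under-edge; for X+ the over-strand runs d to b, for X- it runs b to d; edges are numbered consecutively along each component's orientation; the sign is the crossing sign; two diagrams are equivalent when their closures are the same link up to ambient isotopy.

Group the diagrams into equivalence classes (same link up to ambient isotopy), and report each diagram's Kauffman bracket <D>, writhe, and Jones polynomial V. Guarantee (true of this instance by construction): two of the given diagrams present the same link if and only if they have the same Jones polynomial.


grouping into links: {D1, D2, D3}
V(D1) = q^(-9/2) - q^(-5/2) - q^(-3/2) - q^(-1/2)  (w -5, c 11, <D> = A^-13 + A^-9 + A^-5 - A^3)
D2 (bracket A^-13 + A^-9 + A^-5 - A^3; 11 crossings at w = -5): V = q^(-9/2) - q^(-5/2) - q^(-3/2) - q^(-1/2)
D3 (bracket A^-7 + A^-3 + A - A^9; 9 crossings at w = -3): V = q^(-9/2) - q^(-5/2) - q^(-3/2) - q^(-1/2)
why: one V(q) for all 3 diagrams — one class (guaranteed)


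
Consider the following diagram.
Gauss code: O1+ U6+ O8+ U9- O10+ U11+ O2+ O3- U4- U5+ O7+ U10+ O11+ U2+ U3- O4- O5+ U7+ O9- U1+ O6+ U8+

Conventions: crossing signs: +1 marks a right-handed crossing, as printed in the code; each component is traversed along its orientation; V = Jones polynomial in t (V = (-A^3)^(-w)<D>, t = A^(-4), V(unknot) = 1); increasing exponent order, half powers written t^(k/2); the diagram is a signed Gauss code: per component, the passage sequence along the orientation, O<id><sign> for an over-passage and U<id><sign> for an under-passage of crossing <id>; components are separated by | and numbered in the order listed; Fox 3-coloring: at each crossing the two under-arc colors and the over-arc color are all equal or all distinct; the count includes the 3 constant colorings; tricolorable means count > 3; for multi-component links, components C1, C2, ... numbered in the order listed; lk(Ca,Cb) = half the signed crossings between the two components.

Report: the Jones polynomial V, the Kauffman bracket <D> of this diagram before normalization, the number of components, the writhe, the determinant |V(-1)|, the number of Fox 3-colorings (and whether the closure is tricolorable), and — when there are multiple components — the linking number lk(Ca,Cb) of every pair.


V(t) = t^2 + 2t^4 - 2t^5 + t^6 - 2t^7 + t^8
bracket: -A^-17 + 2A^-13 - A^-9 + 2A^-5 - 2A^-1 - A^7, w = +5
1 component, writhe +5, over 11 crossings
det 9, colorings 27 of 3^11 — tricolorable
observation: w = +5 (over 11 crossings) is diagram-only; (-A^3)^(-5) removes it from V


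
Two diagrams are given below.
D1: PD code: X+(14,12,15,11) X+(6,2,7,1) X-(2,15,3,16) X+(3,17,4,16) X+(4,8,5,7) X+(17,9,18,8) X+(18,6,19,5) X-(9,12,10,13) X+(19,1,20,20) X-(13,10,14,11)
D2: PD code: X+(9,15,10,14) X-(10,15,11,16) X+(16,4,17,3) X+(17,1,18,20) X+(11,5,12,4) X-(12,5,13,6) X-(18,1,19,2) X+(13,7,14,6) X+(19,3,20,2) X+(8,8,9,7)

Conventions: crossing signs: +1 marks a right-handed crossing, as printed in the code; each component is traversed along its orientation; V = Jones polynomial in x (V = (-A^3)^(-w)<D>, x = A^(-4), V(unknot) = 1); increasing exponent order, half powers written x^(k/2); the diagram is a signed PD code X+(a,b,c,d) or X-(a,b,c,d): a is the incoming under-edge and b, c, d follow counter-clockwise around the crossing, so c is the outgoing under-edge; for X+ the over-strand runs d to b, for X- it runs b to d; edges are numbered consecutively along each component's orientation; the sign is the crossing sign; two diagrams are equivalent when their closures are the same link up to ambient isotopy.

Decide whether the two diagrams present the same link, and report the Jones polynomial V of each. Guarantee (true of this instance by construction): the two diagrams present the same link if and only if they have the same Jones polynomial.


same link: no
V(D1) = x + x^3 - x^4  [10 crossings, <D> = -A^-4 + 1 + A^8, w = +4]
V(D2) = 1  (w +4, c 10, <D> = A^12)
note: 2 values of V(x) split the 2 diagrams


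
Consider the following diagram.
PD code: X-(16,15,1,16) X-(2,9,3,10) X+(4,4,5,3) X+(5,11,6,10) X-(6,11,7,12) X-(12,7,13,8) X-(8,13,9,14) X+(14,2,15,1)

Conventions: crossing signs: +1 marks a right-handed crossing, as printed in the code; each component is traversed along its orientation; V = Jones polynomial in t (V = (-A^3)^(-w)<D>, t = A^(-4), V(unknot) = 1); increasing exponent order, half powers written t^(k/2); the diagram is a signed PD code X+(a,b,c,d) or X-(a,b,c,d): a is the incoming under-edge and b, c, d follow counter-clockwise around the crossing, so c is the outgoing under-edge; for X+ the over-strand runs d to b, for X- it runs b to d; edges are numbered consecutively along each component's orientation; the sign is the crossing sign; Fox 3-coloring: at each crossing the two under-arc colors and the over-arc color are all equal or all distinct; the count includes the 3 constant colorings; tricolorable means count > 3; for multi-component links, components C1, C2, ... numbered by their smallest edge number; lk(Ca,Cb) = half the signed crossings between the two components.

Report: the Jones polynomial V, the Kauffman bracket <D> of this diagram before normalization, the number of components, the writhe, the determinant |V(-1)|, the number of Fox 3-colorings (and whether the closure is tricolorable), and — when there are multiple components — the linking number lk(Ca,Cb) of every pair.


V(t) = -t^-4 + t^-3 + t^-1
bracket: A^-2 + A^6 - A^10, w = -2
1 component, writhe -2, over 8 crossings
det 3, colorings 9 of 3^8 — tricolorable
observation: w = -2 shifts under R1 moves; the (-A^3)^(2) factor cancels that in V


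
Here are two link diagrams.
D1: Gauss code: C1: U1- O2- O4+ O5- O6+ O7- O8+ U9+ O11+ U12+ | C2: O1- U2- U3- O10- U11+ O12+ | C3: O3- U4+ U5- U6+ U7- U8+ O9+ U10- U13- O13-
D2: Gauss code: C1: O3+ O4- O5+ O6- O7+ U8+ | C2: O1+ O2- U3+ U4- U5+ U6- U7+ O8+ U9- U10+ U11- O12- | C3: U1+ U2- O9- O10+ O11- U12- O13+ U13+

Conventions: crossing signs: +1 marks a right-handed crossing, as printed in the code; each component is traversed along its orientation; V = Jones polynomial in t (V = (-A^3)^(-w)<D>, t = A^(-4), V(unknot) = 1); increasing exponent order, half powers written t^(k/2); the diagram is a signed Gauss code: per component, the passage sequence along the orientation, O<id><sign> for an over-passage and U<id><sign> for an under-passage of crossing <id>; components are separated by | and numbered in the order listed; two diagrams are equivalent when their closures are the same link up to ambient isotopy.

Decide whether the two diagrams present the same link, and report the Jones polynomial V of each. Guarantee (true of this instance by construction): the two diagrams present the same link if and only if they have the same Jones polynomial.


same link: yes
V(D1) = t^-2 + 2 + t^2  [13 crossings, <D> = -A^-11 - 2A^-3 - A^5, w = -1]
V(D2) = t^-2 + 2 + t^2  (w +1, c 13, <D> = -A^-5 - 2A^3 - A^11)
note: from 13 to 13 crossings by R-moves: one link, two diagrams


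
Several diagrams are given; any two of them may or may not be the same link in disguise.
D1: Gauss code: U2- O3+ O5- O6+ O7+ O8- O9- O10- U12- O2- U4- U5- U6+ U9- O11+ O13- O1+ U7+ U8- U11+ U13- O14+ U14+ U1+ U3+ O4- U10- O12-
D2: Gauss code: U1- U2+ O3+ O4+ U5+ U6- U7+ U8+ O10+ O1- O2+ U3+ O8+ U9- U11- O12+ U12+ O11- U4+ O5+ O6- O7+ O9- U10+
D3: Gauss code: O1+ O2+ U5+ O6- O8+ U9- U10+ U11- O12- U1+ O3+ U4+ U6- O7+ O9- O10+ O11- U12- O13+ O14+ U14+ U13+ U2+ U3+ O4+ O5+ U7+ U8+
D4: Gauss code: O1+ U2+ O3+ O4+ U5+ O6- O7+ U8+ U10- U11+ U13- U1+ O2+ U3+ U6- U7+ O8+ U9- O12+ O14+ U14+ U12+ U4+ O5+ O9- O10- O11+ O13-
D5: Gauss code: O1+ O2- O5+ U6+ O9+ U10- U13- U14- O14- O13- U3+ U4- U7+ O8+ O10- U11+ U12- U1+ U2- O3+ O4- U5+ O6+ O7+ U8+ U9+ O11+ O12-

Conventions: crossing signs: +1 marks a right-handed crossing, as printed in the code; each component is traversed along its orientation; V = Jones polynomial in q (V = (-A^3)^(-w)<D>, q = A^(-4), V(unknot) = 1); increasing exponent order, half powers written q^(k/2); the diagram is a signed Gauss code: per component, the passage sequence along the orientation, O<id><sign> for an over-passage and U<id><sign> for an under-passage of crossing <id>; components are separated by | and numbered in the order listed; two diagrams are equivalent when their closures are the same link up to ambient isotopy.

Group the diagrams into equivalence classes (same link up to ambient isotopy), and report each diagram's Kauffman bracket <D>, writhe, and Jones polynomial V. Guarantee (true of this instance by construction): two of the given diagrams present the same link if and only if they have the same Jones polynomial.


equivalence classes: {D1} | {D2, D3, D4, D5}
D1 (bracket A^-2 + A^6 - A^10; 14 crossings at w = -2): V = -q^-4 + q^-3 + q^-1
V(D2) = q - q^2 + 2q^3 - q^4 + q^5 - q^6  (w +4, c 12, <D> = -A^-12 + A^-8 - A^-4 + 2 - A^4 + A^8)
V(D3) = q - q^2 + 2q^3 - q^4 + q^5 - q^6  [14 crossings, <D> = -A^-6 + A^-2 - A^2 + 2A^6 - A^10 + A^14, w = +6]
V(D4) = q - q^2 + 2q^3 - q^4 + q^5 - q^6  (w +6, c 14, <D> = -A^-6 + A^-2 - A^2 + 2A^6 - A^10 + A^14)
V(D5) = q - q^2 + 2q^3 - q^4 + q^5 - q^6  [14 crossings, <D> = -A^-18 + A^-14 - A^-10 + 2A^-6 - A^-2 + A^2, w = +2]
observation: V(q) takes 2 values over 5 diagrams, fixing the grouping


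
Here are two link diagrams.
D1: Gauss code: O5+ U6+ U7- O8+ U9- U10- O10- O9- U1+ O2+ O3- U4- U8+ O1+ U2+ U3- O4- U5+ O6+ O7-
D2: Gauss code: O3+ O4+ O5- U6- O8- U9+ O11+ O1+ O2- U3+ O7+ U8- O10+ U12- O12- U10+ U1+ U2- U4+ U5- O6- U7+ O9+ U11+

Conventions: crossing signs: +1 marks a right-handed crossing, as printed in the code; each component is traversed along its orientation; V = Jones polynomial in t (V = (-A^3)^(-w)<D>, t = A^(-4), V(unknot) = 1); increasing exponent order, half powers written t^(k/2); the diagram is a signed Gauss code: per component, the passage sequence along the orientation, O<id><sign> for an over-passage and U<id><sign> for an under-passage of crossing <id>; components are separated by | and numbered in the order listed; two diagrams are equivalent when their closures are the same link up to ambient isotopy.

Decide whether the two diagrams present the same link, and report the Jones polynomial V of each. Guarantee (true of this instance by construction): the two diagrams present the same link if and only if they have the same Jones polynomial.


same link: no
V(D1) = 1  [10 crossings, <D> = 1, w = 0]
V(D2) = t^-1 - 1 + 2t - 2t^2 + 2t^3 - 2t^4 + t^5  (w +2, c 12, <D> = A^-14 - 2A^-10 + 2A^-6 - 2A^-2 + 2A^2 - A^6 + A^10)
note: 2 classes among 2 diagrams; unequal V(t) rules out equality


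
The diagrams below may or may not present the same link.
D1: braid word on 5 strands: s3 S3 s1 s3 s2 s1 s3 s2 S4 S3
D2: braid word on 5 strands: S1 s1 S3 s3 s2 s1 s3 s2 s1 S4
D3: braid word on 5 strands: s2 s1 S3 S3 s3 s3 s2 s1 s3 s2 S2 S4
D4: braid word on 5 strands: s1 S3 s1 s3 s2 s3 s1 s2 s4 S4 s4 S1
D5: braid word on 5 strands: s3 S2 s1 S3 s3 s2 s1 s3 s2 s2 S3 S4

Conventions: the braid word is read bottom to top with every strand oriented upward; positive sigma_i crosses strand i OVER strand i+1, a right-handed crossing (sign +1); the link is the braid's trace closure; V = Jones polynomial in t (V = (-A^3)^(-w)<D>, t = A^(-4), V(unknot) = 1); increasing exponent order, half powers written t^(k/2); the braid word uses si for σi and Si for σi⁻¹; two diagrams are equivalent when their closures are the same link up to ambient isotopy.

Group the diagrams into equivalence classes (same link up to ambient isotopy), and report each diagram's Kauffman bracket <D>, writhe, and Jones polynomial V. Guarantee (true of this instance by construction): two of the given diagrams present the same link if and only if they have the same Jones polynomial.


grouping into links: {D1, D2, D3, D4, D5}
V(D1) = t + t^3 - t^4  (w +4, c 10, <D> = -A^-4 + 1 + A^8)
V(D2) = t + t^3 - t^4  [10 crossings, <D> = -A^-4 + 1 + A^8, w = +4]
D3 (bracket -A^-4 + 1 + A^8; 12 crossings at w = +4): V = t + t^3 - t^4
D4 (bracket -A^2 + A^6 + A^14; 12 crossings at w = +6): V = t + t^3 - t^4
D5 (bracket -A^-4 + 1 + A^8; 12 crossings at w = +4): V = t + t^3 - t^4
why: all 5 diagrams share one V(t), hence one class


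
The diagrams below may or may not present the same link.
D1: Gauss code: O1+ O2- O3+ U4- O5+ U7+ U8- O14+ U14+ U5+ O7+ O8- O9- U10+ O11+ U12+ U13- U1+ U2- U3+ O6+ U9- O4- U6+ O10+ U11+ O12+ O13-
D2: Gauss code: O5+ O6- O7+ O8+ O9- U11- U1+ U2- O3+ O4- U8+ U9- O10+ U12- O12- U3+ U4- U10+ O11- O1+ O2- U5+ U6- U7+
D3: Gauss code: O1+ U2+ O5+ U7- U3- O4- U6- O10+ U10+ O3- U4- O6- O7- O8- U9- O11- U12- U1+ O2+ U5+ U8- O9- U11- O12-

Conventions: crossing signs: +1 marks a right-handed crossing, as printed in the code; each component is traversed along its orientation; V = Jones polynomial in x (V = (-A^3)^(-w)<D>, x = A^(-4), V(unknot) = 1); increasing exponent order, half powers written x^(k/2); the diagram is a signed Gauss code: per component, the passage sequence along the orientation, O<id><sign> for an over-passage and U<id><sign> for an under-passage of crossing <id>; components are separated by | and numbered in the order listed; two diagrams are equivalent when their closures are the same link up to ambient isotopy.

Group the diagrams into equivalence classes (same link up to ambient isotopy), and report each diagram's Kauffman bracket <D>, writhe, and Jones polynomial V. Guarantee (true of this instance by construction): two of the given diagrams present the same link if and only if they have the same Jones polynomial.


classes: {D1} | {D2} | {D3}
V(D1) = x^-1 - 1 + 2x - 2x^2 + 2x^3 - 2x^4 + x^5  [14 crossings, <D> = A^-8 - 2A^-4 + 2 - 2A^4 + 2A^8 - A^12 + A^16, w = +4]
D2 (bracket 1; 12 crossings at w = 0): V = 1
D3 (bracket A^-8 + 1 - A^4; 12 crossings at w = -4): V = -x^-4 + x^-3 + x^-1
note: 3 values of V(x) split the 3 diagrams


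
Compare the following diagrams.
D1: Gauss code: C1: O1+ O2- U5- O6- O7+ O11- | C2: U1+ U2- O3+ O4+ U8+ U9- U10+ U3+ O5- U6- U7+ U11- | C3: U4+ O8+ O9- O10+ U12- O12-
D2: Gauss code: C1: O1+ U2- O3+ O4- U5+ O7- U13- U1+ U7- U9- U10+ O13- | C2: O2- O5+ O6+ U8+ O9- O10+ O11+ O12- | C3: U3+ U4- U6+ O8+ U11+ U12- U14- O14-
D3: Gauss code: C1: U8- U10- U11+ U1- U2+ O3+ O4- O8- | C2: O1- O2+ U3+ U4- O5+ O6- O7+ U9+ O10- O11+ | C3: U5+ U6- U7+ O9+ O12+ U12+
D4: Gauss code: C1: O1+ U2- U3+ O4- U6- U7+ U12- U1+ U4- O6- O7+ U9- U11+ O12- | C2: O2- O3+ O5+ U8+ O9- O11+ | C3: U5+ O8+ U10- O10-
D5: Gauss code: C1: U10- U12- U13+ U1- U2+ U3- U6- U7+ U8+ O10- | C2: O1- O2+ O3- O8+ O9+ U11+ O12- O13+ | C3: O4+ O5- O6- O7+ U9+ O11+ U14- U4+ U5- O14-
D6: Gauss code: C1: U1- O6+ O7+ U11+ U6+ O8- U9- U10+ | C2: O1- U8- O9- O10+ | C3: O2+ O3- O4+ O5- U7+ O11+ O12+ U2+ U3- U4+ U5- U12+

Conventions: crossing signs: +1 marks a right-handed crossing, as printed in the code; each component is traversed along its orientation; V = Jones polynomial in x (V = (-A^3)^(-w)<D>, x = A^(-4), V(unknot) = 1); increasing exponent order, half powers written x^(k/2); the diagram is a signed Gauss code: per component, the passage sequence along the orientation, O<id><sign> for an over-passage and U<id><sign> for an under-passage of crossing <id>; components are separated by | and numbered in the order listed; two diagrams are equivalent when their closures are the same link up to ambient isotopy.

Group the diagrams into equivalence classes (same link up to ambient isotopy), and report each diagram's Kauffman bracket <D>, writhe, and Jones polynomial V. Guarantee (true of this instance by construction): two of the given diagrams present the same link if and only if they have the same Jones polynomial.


equivalence classes: {D1, D6} | {D2, D3, D4, D5}
D1 (bracket A^-8 + 2 + A^8; 12 crossings at w = 0): V = x^-2 + 2 + x^2
V(D2) = 1 + x + x^2 + x^3  (w 0, c 14, <D> = A^-12 + A^-8 + A^-4 + 1)
V(D3) = 1 + x + x^2 + x^3  (w +2, c 12, <D> = A^-6 + A^-2 + A^2 + A^6)
D4 (bracket A^-12 + A^-8 + A^-4 + 1; 12 crossings at w = 0): V = 1 + x + x^2 + x^3
V(D5) = 1 + x + x^2 + x^3  [14 crossings, <D> = A^-12 + A^-8 + A^-4 + 1, w = 0]
V(D6) = x^-2 + 2 + x^2  (w +2, c 12, <D> = A^-2 + 2A^6 + A^14)
observation: 2 classes among 6 diagrams; unequal V(x) rules out equality


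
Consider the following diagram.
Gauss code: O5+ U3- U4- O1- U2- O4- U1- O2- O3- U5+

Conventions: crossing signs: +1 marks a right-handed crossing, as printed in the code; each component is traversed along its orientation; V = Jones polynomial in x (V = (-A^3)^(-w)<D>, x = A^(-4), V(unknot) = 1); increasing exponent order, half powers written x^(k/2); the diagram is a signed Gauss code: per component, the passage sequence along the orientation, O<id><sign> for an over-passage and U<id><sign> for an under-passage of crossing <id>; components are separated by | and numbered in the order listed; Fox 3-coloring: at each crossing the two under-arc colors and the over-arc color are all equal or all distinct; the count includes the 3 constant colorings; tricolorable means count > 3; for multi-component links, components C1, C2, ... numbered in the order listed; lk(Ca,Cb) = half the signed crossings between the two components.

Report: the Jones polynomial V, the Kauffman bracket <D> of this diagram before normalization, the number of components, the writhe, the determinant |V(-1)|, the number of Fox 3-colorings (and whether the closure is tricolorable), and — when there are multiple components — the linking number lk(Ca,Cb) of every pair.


V(x) = -x^-4 + x^-3 + x^-1
bracket: -A^-5 - A^3 + A^7, w = -3
1 component, writhe -3, over 5 crossings
det 3, colorings 9 of 3^5 — tricolorable
observation: w = -3 (over 5 crossings) is diagram-only; (-A^3)^(3) removes it from V


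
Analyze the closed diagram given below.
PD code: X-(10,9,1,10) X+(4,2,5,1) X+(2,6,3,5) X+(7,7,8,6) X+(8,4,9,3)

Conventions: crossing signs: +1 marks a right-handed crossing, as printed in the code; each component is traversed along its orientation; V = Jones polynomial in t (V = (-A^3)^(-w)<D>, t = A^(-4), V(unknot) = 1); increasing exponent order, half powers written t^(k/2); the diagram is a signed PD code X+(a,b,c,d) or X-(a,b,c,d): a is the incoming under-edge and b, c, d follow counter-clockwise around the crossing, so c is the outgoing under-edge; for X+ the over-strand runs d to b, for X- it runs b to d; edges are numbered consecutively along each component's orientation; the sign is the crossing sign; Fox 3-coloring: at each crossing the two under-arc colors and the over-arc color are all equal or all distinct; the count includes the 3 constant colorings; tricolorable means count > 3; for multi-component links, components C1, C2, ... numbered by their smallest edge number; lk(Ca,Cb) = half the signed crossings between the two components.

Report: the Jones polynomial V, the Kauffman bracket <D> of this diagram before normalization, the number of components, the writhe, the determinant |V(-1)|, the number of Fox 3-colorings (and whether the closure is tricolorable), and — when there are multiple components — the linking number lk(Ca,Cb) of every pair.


V(t) = t + t^3 - t^4
bracket: A^-7 - A^-3 - A^5, w = +3
1 component, writhe +3, over 5 crossings
det 3, colorings 9 of 3^5 — tricolorable
observation: w = +3 (over 5 crossings) is diagram-only; (-A^3)^(-3) removes it from V


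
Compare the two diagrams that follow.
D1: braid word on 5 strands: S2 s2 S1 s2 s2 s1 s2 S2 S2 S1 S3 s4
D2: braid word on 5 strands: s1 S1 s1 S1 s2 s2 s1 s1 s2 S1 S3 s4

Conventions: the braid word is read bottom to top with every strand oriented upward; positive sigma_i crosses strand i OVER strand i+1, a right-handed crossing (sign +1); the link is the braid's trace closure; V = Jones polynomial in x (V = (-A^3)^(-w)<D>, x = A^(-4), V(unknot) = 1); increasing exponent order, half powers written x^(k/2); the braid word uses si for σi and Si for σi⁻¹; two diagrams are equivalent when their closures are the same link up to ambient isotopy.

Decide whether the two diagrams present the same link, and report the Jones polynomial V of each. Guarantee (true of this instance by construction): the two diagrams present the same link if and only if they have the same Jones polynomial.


equivalent: no
D1 (bracket A^-8 - A^-4 + 1 - A^4 + A^8; 12 crossings at w = 0): V = x^-2 - x^-1 + 1 - x + x^2
D2 (bracket -A^-12 + A^-8 - A^-4 + 2 - A^4 + A^8; 12 crossings at w = +4): V = x - x^2 + 2x^3 - x^4 + x^5 - x^6
key observation: comparing 2 Jones polynomials yields 2 groups
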